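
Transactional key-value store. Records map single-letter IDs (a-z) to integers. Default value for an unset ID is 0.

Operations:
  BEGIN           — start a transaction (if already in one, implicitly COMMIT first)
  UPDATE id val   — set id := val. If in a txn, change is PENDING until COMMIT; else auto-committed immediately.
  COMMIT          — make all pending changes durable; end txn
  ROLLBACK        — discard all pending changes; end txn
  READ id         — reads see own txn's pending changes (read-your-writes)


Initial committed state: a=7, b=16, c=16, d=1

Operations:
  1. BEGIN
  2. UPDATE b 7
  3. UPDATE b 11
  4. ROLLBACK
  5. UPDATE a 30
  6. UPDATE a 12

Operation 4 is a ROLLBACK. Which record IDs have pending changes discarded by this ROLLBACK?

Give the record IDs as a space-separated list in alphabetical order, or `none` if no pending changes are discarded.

Answer: b

Derivation:
Initial committed: {a=7, b=16, c=16, d=1}
Op 1: BEGIN: in_txn=True, pending={}
Op 2: UPDATE b=7 (pending; pending now {b=7})
Op 3: UPDATE b=11 (pending; pending now {b=11})
Op 4: ROLLBACK: discarded pending ['b']; in_txn=False
Op 5: UPDATE a=30 (auto-commit; committed a=30)
Op 6: UPDATE a=12 (auto-commit; committed a=12)
ROLLBACK at op 4 discards: ['b']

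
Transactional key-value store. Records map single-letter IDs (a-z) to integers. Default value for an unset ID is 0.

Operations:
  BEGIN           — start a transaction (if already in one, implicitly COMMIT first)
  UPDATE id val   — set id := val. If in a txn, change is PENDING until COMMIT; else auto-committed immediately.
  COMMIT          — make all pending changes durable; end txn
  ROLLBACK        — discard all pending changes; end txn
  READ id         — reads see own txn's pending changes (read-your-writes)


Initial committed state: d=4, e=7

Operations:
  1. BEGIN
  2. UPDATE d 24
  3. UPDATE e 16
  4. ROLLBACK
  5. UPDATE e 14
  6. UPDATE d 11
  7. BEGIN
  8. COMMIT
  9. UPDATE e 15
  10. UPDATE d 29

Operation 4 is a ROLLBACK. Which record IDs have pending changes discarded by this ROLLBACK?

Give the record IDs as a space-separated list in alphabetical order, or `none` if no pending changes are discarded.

Answer: d e

Derivation:
Initial committed: {d=4, e=7}
Op 1: BEGIN: in_txn=True, pending={}
Op 2: UPDATE d=24 (pending; pending now {d=24})
Op 3: UPDATE e=16 (pending; pending now {d=24, e=16})
Op 4: ROLLBACK: discarded pending ['d', 'e']; in_txn=False
Op 5: UPDATE e=14 (auto-commit; committed e=14)
Op 6: UPDATE d=11 (auto-commit; committed d=11)
Op 7: BEGIN: in_txn=True, pending={}
Op 8: COMMIT: merged [] into committed; committed now {d=11, e=14}
Op 9: UPDATE e=15 (auto-commit; committed e=15)
Op 10: UPDATE d=29 (auto-commit; committed d=29)
ROLLBACK at op 4 discards: ['d', 'e']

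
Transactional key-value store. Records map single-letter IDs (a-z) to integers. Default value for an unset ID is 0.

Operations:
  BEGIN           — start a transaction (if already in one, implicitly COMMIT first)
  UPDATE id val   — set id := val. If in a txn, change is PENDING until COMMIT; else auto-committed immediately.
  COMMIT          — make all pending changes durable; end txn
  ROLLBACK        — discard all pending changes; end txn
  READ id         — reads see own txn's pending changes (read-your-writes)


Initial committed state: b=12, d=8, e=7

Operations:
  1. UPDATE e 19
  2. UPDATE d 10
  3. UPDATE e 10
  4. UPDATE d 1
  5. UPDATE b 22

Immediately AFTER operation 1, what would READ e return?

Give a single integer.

Initial committed: {b=12, d=8, e=7}
Op 1: UPDATE e=19 (auto-commit; committed e=19)
After op 1: visible(e) = 19 (pending={}, committed={b=12, d=8, e=19})

Answer: 19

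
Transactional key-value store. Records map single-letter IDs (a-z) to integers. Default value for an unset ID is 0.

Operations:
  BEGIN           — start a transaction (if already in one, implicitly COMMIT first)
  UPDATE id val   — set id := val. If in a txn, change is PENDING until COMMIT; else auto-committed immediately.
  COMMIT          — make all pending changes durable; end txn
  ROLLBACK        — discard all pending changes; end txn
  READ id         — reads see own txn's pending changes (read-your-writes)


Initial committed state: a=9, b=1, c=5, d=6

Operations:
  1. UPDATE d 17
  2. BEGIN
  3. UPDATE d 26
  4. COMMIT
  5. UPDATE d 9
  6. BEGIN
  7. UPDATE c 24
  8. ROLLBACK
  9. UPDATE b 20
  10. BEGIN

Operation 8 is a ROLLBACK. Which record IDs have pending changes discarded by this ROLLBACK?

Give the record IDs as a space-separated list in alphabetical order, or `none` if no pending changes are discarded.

Answer: c

Derivation:
Initial committed: {a=9, b=1, c=5, d=6}
Op 1: UPDATE d=17 (auto-commit; committed d=17)
Op 2: BEGIN: in_txn=True, pending={}
Op 3: UPDATE d=26 (pending; pending now {d=26})
Op 4: COMMIT: merged ['d'] into committed; committed now {a=9, b=1, c=5, d=26}
Op 5: UPDATE d=9 (auto-commit; committed d=9)
Op 6: BEGIN: in_txn=True, pending={}
Op 7: UPDATE c=24 (pending; pending now {c=24})
Op 8: ROLLBACK: discarded pending ['c']; in_txn=False
Op 9: UPDATE b=20 (auto-commit; committed b=20)
Op 10: BEGIN: in_txn=True, pending={}
ROLLBACK at op 8 discards: ['c']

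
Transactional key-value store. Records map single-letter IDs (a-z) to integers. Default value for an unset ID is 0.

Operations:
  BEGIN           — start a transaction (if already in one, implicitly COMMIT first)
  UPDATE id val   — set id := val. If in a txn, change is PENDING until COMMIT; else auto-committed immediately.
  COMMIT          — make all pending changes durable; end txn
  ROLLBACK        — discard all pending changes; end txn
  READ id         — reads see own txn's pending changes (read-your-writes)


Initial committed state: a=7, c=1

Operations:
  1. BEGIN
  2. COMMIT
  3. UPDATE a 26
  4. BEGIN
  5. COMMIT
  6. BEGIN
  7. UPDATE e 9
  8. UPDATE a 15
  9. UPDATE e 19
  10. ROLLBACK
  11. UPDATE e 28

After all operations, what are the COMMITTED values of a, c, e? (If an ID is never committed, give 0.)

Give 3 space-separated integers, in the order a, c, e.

Answer: 26 1 28

Derivation:
Initial committed: {a=7, c=1}
Op 1: BEGIN: in_txn=True, pending={}
Op 2: COMMIT: merged [] into committed; committed now {a=7, c=1}
Op 3: UPDATE a=26 (auto-commit; committed a=26)
Op 4: BEGIN: in_txn=True, pending={}
Op 5: COMMIT: merged [] into committed; committed now {a=26, c=1}
Op 6: BEGIN: in_txn=True, pending={}
Op 7: UPDATE e=9 (pending; pending now {e=9})
Op 8: UPDATE a=15 (pending; pending now {a=15, e=9})
Op 9: UPDATE e=19 (pending; pending now {a=15, e=19})
Op 10: ROLLBACK: discarded pending ['a', 'e']; in_txn=False
Op 11: UPDATE e=28 (auto-commit; committed e=28)
Final committed: {a=26, c=1, e=28}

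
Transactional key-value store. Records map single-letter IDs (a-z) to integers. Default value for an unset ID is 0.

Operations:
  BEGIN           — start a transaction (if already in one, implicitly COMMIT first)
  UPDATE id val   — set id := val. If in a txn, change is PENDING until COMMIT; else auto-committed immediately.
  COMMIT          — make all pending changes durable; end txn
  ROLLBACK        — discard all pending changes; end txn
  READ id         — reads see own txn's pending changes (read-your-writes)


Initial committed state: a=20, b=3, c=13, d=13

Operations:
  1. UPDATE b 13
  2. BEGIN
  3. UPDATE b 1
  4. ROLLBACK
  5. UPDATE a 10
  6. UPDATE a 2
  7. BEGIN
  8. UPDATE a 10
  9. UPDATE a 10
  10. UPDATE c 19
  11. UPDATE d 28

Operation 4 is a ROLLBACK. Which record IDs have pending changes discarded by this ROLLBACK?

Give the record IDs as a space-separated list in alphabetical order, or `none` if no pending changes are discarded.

Answer: b

Derivation:
Initial committed: {a=20, b=3, c=13, d=13}
Op 1: UPDATE b=13 (auto-commit; committed b=13)
Op 2: BEGIN: in_txn=True, pending={}
Op 3: UPDATE b=1 (pending; pending now {b=1})
Op 4: ROLLBACK: discarded pending ['b']; in_txn=False
Op 5: UPDATE a=10 (auto-commit; committed a=10)
Op 6: UPDATE a=2 (auto-commit; committed a=2)
Op 7: BEGIN: in_txn=True, pending={}
Op 8: UPDATE a=10 (pending; pending now {a=10})
Op 9: UPDATE a=10 (pending; pending now {a=10})
Op 10: UPDATE c=19 (pending; pending now {a=10, c=19})
Op 11: UPDATE d=28 (pending; pending now {a=10, c=19, d=28})
ROLLBACK at op 4 discards: ['b']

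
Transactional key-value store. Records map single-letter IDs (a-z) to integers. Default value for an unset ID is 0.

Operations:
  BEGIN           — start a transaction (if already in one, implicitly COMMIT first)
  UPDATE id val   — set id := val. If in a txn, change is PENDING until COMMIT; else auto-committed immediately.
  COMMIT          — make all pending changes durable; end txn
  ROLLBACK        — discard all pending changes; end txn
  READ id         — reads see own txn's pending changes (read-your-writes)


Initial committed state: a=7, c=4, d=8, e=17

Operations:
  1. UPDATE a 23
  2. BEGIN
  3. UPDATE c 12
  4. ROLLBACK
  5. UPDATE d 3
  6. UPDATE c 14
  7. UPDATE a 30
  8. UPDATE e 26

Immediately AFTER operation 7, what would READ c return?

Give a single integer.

Answer: 14

Derivation:
Initial committed: {a=7, c=4, d=8, e=17}
Op 1: UPDATE a=23 (auto-commit; committed a=23)
Op 2: BEGIN: in_txn=True, pending={}
Op 3: UPDATE c=12 (pending; pending now {c=12})
Op 4: ROLLBACK: discarded pending ['c']; in_txn=False
Op 5: UPDATE d=3 (auto-commit; committed d=3)
Op 6: UPDATE c=14 (auto-commit; committed c=14)
Op 7: UPDATE a=30 (auto-commit; committed a=30)
After op 7: visible(c) = 14 (pending={}, committed={a=30, c=14, d=3, e=17})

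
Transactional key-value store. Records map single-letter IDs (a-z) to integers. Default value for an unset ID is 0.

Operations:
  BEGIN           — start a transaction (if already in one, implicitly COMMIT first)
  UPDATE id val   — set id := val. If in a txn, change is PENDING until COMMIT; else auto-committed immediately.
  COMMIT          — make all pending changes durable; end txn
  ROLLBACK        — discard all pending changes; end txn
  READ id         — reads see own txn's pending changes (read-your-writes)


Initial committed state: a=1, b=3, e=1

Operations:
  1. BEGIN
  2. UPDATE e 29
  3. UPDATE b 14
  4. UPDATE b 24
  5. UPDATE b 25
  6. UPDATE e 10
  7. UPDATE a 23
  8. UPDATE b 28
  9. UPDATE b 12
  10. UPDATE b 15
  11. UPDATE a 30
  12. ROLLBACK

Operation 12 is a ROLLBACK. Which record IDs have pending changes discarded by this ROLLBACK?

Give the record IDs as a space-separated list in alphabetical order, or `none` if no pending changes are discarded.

Initial committed: {a=1, b=3, e=1}
Op 1: BEGIN: in_txn=True, pending={}
Op 2: UPDATE e=29 (pending; pending now {e=29})
Op 3: UPDATE b=14 (pending; pending now {b=14, e=29})
Op 4: UPDATE b=24 (pending; pending now {b=24, e=29})
Op 5: UPDATE b=25 (pending; pending now {b=25, e=29})
Op 6: UPDATE e=10 (pending; pending now {b=25, e=10})
Op 7: UPDATE a=23 (pending; pending now {a=23, b=25, e=10})
Op 8: UPDATE b=28 (pending; pending now {a=23, b=28, e=10})
Op 9: UPDATE b=12 (pending; pending now {a=23, b=12, e=10})
Op 10: UPDATE b=15 (pending; pending now {a=23, b=15, e=10})
Op 11: UPDATE a=30 (pending; pending now {a=30, b=15, e=10})
Op 12: ROLLBACK: discarded pending ['a', 'b', 'e']; in_txn=False
ROLLBACK at op 12 discards: ['a', 'b', 'e']

Answer: a b e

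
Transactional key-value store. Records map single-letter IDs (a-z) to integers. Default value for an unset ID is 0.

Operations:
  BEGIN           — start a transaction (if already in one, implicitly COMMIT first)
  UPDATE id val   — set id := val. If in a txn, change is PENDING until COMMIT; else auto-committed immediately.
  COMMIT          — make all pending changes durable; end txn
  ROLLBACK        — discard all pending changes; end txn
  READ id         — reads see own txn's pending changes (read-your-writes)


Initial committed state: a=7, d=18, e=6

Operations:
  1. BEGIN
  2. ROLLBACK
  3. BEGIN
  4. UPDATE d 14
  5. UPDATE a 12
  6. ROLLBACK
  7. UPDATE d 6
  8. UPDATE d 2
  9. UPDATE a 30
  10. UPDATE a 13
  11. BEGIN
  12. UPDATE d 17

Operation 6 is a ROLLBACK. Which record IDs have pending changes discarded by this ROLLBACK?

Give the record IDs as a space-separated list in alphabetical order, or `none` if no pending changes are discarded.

Initial committed: {a=7, d=18, e=6}
Op 1: BEGIN: in_txn=True, pending={}
Op 2: ROLLBACK: discarded pending []; in_txn=False
Op 3: BEGIN: in_txn=True, pending={}
Op 4: UPDATE d=14 (pending; pending now {d=14})
Op 5: UPDATE a=12 (pending; pending now {a=12, d=14})
Op 6: ROLLBACK: discarded pending ['a', 'd']; in_txn=False
Op 7: UPDATE d=6 (auto-commit; committed d=6)
Op 8: UPDATE d=2 (auto-commit; committed d=2)
Op 9: UPDATE a=30 (auto-commit; committed a=30)
Op 10: UPDATE a=13 (auto-commit; committed a=13)
Op 11: BEGIN: in_txn=True, pending={}
Op 12: UPDATE d=17 (pending; pending now {d=17})
ROLLBACK at op 6 discards: ['a', 'd']

Answer: a d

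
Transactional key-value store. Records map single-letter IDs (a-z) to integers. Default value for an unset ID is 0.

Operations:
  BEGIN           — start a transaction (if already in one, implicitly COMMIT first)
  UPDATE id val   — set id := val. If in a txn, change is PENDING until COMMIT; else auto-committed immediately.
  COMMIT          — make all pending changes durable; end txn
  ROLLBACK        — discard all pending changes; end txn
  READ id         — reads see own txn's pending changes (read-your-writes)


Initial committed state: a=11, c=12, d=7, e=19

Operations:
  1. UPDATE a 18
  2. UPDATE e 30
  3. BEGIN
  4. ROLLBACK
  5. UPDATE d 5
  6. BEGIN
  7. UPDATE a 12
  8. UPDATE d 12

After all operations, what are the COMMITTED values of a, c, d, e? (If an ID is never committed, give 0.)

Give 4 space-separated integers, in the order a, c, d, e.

Answer: 18 12 5 30

Derivation:
Initial committed: {a=11, c=12, d=7, e=19}
Op 1: UPDATE a=18 (auto-commit; committed a=18)
Op 2: UPDATE e=30 (auto-commit; committed e=30)
Op 3: BEGIN: in_txn=True, pending={}
Op 4: ROLLBACK: discarded pending []; in_txn=False
Op 5: UPDATE d=5 (auto-commit; committed d=5)
Op 6: BEGIN: in_txn=True, pending={}
Op 7: UPDATE a=12 (pending; pending now {a=12})
Op 8: UPDATE d=12 (pending; pending now {a=12, d=12})
Final committed: {a=18, c=12, d=5, e=30}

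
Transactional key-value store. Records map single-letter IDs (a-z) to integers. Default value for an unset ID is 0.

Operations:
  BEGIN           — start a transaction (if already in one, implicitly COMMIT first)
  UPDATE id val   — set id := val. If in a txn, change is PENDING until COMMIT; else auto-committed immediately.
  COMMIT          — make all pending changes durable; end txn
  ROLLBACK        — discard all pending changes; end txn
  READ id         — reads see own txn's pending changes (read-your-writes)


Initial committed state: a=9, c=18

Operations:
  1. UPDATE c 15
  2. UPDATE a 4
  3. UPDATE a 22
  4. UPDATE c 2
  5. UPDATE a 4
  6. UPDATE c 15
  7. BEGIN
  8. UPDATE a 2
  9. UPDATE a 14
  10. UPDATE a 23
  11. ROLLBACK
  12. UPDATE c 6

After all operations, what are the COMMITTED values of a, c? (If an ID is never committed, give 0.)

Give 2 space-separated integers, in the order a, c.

Initial committed: {a=9, c=18}
Op 1: UPDATE c=15 (auto-commit; committed c=15)
Op 2: UPDATE a=4 (auto-commit; committed a=4)
Op 3: UPDATE a=22 (auto-commit; committed a=22)
Op 4: UPDATE c=2 (auto-commit; committed c=2)
Op 5: UPDATE a=4 (auto-commit; committed a=4)
Op 6: UPDATE c=15 (auto-commit; committed c=15)
Op 7: BEGIN: in_txn=True, pending={}
Op 8: UPDATE a=2 (pending; pending now {a=2})
Op 9: UPDATE a=14 (pending; pending now {a=14})
Op 10: UPDATE a=23 (pending; pending now {a=23})
Op 11: ROLLBACK: discarded pending ['a']; in_txn=False
Op 12: UPDATE c=6 (auto-commit; committed c=6)
Final committed: {a=4, c=6}

Answer: 4 6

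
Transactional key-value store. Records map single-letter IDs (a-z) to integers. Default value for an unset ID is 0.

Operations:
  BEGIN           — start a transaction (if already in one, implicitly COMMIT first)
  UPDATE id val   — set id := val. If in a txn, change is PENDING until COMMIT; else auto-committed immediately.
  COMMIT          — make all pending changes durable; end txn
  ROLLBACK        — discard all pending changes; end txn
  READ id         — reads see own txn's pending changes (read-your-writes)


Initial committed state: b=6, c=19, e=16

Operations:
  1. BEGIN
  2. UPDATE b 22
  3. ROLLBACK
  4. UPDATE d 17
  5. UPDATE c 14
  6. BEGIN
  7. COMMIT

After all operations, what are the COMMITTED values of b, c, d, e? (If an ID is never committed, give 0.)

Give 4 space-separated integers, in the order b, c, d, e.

Initial committed: {b=6, c=19, e=16}
Op 1: BEGIN: in_txn=True, pending={}
Op 2: UPDATE b=22 (pending; pending now {b=22})
Op 3: ROLLBACK: discarded pending ['b']; in_txn=False
Op 4: UPDATE d=17 (auto-commit; committed d=17)
Op 5: UPDATE c=14 (auto-commit; committed c=14)
Op 6: BEGIN: in_txn=True, pending={}
Op 7: COMMIT: merged [] into committed; committed now {b=6, c=14, d=17, e=16}
Final committed: {b=6, c=14, d=17, e=16}

Answer: 6 14 17 16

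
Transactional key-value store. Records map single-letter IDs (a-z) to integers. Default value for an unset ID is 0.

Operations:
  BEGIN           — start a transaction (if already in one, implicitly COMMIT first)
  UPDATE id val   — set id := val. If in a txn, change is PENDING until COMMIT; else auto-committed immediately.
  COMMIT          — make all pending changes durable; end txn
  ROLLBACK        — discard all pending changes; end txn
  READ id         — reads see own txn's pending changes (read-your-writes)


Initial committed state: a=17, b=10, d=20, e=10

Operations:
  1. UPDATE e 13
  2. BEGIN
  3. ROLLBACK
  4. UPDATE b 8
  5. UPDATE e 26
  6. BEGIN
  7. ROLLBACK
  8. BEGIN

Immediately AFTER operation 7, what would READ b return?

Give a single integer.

Answer: 8

Derivation:
Initial committed: {a=17, b=10, d=20, e=10}
Op 1: UPDATE e=13 (auto-commit; committed e=13)
Op 2: BEGIN: in_txn=True, pending={}
Op 3: ROLLBACK: discarded pending []; in_txn=False
Op 4: UPDATE b=8 (auto-commit; committed b=8)
Op 5: UPDATE e=26 (auto-commit; committed e=26)
Op 6: BEGIN: in_txn=True, pending={}
Op 7: ROLLBACK: discarded pending []; in_txn=False
After op 7: visible(b) = 8 (pending={}, committed={a=17, b=8, d=20, e=26})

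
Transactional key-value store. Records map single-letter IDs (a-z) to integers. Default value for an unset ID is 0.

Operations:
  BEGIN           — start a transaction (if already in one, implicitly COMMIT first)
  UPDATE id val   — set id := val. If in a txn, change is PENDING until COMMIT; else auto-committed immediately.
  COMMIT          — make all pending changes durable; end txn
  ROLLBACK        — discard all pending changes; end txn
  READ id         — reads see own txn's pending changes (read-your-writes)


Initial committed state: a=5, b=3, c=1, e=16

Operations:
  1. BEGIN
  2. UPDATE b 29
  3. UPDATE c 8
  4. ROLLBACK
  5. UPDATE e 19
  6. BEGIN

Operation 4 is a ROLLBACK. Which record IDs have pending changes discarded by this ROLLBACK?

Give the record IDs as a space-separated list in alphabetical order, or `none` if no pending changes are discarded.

Answer: b c

Derivation:
Initial committed: {a=5, b=3, c=1, e=16}
Op 1: BEGIN: in_txn=True, pending={}
Op 2: UPDATE b=29 (pending; pending now {b=29})
Op 3: UPDATE c=8 (pending; pending now {b=29, c=8})
Op 4: ROLLBACK: discarded pending ['b', 'c']; in_txn=False
Op 5: UPDATE e=19 (auto-commit; committed e=19)
Op 6: BEGIN: in_txn=True, pending={}
ROLLBACK at op 4 discards: ['b', 'c']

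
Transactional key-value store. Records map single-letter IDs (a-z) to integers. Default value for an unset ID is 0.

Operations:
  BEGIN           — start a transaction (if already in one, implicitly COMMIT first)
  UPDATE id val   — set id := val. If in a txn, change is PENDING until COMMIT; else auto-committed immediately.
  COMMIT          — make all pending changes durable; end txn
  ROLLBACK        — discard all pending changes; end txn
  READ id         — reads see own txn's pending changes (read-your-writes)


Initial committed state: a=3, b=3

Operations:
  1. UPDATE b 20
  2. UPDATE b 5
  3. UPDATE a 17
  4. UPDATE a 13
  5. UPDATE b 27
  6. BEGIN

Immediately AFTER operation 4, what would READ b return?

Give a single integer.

Answer: 5

Derivation:
Initial committed: {a=3, b=3}
Op 1: UPDATE b=20 (auto-commit; committed b=20)
Op 2: UPDATE b=5 (auto-commit; committed b=5)
Op 3: UPDATE a=17 (auto-commit; committed a=17)
Op 4: UPDATE a=13 (auto-commit; committed a=13)
After op 4: visible(b) = 5 (pending={}, committed={a=13, b=5})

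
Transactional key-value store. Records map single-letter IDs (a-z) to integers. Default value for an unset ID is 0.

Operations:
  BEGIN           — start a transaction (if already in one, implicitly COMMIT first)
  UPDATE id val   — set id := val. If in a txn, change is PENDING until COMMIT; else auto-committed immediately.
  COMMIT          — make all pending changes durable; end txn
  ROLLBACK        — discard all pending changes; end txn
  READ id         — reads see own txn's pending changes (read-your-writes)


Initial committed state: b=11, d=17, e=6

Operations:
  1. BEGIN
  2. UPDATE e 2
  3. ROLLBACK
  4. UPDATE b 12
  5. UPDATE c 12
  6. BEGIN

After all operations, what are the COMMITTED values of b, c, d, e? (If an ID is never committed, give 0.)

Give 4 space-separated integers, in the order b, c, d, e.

Initial committed: {b=11, d=17, e=6}
Op 1: BEGIN: in_txn=True, pending={}
Op 2: UPDATE e=2 (pending; pending now {e=2})
Op 3: ROLLBACK: discarded pending ['e']; in_txn=False
Op 4: UPDATE b=12 (auto-commit; committed b=12)
Op 5: UPDATE c=12 (auto-commit; committed c=12)
Op 6: BEGIN: in_txn=True, pending={}
Final committed: {b=12, c=12, d=17, e=6}

Answer: 12 12 17 6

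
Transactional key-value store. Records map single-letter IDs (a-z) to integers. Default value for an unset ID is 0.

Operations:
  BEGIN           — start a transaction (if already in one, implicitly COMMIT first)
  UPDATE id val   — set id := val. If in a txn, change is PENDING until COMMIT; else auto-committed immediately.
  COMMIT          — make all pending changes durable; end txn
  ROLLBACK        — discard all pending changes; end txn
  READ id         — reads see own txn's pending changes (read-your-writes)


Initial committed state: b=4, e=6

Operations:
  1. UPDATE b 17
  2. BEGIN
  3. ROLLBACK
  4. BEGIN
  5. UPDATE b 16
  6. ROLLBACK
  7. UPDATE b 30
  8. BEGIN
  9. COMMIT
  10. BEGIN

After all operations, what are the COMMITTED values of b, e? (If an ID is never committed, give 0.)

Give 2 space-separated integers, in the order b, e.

Answer: 30 6

Derivation:
Initial committed: {b=4, e=6}
Op 1: UPDATE b=17 (auto-commit; committed b=17)
Op 2: BEGIN: in_txn=True, pending={}
Op 3: ROLLBACK: discarded pending []; in_txn=False
Op 4: BEGIN: in_txn=True, pending={}
Op 5: UPDATE b=16 (pending; pending now {b=16})
Op 6: ROLLBACK: discarded pending ['b']; in_txn=False
Op 7: UPDATE b=30 (auto-commit; committed b=30)
Op 8: BEGIN: in_txn=True, pending={}
Op 9: COMMIT: merged [] into committed; committed now {b=30, e=6}
Op 10: BEGIN: in_txn=True, pending={}
Final committed: {b=30, e=6}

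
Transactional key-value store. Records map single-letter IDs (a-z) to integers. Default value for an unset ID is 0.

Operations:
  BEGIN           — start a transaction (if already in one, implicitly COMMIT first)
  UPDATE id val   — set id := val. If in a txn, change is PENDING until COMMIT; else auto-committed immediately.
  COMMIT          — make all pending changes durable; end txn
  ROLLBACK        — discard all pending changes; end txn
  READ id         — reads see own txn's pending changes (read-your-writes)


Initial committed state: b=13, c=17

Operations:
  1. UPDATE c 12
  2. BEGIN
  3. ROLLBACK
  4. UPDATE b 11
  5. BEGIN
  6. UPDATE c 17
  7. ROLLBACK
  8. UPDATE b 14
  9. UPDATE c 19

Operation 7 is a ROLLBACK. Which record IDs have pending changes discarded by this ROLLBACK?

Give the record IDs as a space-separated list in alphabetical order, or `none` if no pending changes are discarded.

Answer: c

Derivation:
Initial committed: {b=13, c=17}
Op 1: UPDATE c=12 (auto-commit; committed c=12)
Op 2: BEGIN: in_txn=True, pending={}
Op 3: ROLLBACK: discarded pending []; in_txn=False
Op 4: UPDATE b=11 (auto-commit; committed b=11)
Op 5: BEGIN: in_txn=True, pending={}
Op 6: UPDATE c=17 (pending; pending now {c=17})
Op 7: ROLLBACK: discarded pending ['c']; in_txn=False
Op 8: UPDATE b=14 (auto-commit; committed b=14)
Op 9: UPDATE c=19 (auto-commit; committed c=19)
ROLLBACK at op 7 discards: ['c']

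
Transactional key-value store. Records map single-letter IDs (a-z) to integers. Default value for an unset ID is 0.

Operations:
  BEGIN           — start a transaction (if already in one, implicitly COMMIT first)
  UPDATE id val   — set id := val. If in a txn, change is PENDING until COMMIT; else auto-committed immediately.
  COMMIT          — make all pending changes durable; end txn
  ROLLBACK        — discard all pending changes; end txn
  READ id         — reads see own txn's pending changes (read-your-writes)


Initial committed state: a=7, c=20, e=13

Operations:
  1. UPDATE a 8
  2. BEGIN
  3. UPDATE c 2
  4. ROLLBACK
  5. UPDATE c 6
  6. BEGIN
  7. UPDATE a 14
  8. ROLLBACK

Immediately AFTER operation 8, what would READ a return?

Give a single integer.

Initial committed: {a=7, c=20, e=13}
Op 1: UPDATE a=8 (auto-commit; committed a=8)
Op 2: BEGIN: in_txn=True, pending={}
Op 3: UPDATE c=2 (pending; pending now {c=2})
Op 4: ROLLBACK: discarded pending ['c']; in_txn=False
Op 5: UPDATE c=6 (auto-commit; committed c=6)
Op 6: BEGIN: in_txn=True, pending={}
Op 7: UPDATE a=14 (pending; pending now {a=14})
Op 8: ROLLBACK: discarded pending ['a']; in_txn=False
After op 8: visible(a) = 8 (pending={}, committed={a=8, c=6, e=13})

Answer: 8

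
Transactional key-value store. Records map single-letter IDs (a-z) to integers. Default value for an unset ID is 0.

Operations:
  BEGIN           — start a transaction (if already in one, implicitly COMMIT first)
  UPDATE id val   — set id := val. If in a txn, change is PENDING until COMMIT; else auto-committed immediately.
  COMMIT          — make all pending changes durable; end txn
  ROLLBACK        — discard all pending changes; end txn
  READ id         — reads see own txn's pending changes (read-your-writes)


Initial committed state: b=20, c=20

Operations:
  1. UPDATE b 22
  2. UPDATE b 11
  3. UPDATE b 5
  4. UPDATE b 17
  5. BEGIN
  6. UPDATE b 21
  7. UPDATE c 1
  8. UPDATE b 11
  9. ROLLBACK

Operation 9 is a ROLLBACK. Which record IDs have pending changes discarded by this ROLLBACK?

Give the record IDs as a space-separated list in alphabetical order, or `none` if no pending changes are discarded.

Answer: b c

Derivation:
Initial committed: {b=20, c=20}
Op 1: UPDATE b=22 (auto-commit; committed b=22)
Op 2: UPDATE b=11 (auto-commit; committed b=11)
Op 3: UPDATE b=5 (auto-commit; committed b=5)
Op 4: UPDATE b=17 (auto-commit; committed b=17)
Op 5: BEGIN: in_txn=True, pending={}
Op 6: UPDATE b=21 (pending; pending now {b=21})
Op 7: UPDATE c=1 (pending; pending now {b=21, c=1})
Op 8: UPDATE b=11 (pending; pending now {b=11, c=1})
Op 9: ROLLBACK: discarded pending ['b', 'c']; in_txn=False
ROLLBACK at op 9 discards: ['b', 'c']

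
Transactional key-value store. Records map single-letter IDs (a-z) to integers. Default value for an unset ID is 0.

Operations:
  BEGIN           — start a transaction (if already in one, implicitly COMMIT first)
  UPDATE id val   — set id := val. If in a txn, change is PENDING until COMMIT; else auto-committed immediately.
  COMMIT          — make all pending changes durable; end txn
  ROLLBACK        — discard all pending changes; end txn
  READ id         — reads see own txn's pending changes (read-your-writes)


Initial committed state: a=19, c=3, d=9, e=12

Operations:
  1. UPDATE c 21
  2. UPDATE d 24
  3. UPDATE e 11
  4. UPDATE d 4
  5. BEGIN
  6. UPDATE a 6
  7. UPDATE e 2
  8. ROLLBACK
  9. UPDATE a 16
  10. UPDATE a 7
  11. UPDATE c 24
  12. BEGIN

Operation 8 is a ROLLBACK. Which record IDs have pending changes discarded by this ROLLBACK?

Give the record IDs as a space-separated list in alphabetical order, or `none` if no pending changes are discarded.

Answer: a e

Derivation:
Initial committed: {a=19, c=3, d=9, e=12}
Op 1: UPDATE c=21 (auto-commit; committed c=21)
Op 2: UPDATE d=24 (auto-commit; committed d=24)
Op 3: UPDATE e=11 (auto-commit; committed e=11)
Op 4: UPDATE d=4 (auto-commit; committed d=4)
Op 5: BEGIN: in_txn=True, pending={}
Op 6: UPDATE a=6 (pending; pending now {a=6})
Op 7: UPDATE e=2 (pending; pending now {a=6, e=2})
Op 8: ROLLBACK: discarded pending ['a', 'e']; in_txn=False
Op 9: UPDATE a=16 (auto-commit; committed a=16)
Op 10: UPDATE a=7 (auto-commit; committed a=7)
Op 11: UPDATE c=24 (auto-commit; committed c=24)
Op 12: BEGIN: in_txn=True, pending={}
ROLLBACK at op 8 discards: ['a', 'e']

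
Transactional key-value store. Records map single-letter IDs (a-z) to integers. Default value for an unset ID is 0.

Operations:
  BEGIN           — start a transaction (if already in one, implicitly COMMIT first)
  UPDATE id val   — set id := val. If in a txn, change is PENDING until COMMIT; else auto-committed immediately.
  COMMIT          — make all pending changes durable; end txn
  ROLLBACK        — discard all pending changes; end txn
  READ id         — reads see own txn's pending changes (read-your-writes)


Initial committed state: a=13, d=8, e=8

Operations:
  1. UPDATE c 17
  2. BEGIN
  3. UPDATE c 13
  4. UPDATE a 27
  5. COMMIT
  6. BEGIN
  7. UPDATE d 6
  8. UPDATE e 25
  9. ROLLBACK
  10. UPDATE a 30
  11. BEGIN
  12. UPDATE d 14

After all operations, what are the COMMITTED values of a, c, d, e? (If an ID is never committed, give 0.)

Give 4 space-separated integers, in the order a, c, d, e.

Answer: 30 13 8 8

Derivation:
Initial committed: {a=13, d=8, e=8}
Op 1: UPDATE c=17 (auto-commit; committed c=17)
Op 2: BEGIN: in_txn=True, pending={}
Op 3: UPDATE c=13 (pending; pending now {c=13})
Op 4: UPDATE a=27 (pending; pending now {a=27, c=13})
Op 5: COMMIT: merged ['a', 'c'] into committed; committed now {a=27, c=13, d=8, e=8}
Op 6: BEGIN: in_txn=True, pending={}
Op 7: UPDATE d=6 (pending; pending now {d=6})
Op 8: UPDATE e=25 (pending; pending now {d=6, e=25})
Op 9: ROLLBACK: discarded pending ['d', 'e']; in_txn=False
Op 10: UPDATE a=30 (auto-commit; committed a=30)
Op 11: BEGIN: in_txn=True, pending={}
Op 12: UPDATE d=14 (pending; pending now {d=14})
Final committed: {a=30, c=13, d=8, e=8}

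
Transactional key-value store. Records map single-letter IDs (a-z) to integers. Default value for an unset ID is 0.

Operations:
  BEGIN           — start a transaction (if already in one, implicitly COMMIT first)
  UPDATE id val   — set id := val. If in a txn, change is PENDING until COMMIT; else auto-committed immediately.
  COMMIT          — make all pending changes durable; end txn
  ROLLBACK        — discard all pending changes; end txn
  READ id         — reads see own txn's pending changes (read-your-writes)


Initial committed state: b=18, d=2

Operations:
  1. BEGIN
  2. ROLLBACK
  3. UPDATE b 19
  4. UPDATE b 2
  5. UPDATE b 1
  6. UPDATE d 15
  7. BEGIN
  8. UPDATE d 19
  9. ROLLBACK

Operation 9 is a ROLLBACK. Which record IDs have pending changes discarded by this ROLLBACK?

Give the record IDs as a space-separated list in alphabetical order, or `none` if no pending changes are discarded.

Answer: d

Derivation:
Initial committed: {b=18, d=2}
Op 1: BEGIN: in_txn=True, pending={}
Op 2: ROLLBACK: discarded pending []; in_txn=False
Op 3: UPDATE b=19 (auto-commit; committed b=19)
Op 4: UPDATE b=2 (auto-commit; committed b=2)
Op 5: UPDATE b=1 (auto-commit; committed b=1)
Op 6: UPDATE d=15 (auto-commit; committed d=15)
Op 7: BEGIN: in_txn=True, pending={}
Op 8: UPDATE d=19 (pending; pending now {d=19})
Op 9: ROLLBACK: discarded pending ['d']; in_txn=False
ROLLBACK at op 9 discards: ['d']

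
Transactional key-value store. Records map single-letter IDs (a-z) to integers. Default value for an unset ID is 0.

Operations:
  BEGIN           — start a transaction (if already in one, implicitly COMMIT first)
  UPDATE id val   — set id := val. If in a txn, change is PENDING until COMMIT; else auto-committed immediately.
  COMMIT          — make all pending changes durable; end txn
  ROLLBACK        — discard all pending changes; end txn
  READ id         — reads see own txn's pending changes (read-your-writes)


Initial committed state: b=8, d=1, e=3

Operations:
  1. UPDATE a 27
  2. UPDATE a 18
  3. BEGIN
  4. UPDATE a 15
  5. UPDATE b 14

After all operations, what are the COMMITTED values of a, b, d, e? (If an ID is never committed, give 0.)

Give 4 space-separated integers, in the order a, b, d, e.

Answer: 18 8 1 3

Derivation:
Initial committed: {b=8, d=1, e=3}
Op 1: UPDATE a=27 (auto-commit; committed a=27)
Op 2: UPDATE a=18 (auto-commit; committed a=18)
Op 3: BEGIN: in_txn=True, pending={}
Op 4: UPDATE a=15 (pending; pending now {a=15})
Op 5: UPDATE b=14 (pending; pending now {a=15, b=14})
Final committed: {a=18, b=8, d=1, e=3}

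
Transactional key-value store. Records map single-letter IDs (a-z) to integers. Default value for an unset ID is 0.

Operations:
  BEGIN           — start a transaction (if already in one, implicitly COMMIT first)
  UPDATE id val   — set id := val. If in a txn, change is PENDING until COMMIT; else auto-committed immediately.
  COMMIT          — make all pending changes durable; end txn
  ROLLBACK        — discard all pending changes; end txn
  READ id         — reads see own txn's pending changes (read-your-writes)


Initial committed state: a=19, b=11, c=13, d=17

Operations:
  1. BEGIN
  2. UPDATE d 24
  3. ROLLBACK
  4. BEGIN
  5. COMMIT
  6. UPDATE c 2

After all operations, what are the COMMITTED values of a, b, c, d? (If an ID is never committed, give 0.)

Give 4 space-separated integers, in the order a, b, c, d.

Answer: 19 11 2 17

Derivation:
Initial committed: {a=19, b=11, c=13, d=17}
Op 1: BEGIN: in_txn=True, pending={}
Op 2: UPDATE d=24 (pending; pending now {d=24})
Op 3: ROLLBACK: discarded pending ['d']; in_txn=False
Op 4: BEGIN: in_txn=True, pending={}
Op 5: COMMIT: merged [] into committed; committed now {a=19, b=11, c=13, d=17}
Op 6: UPDATE c=2 (auto-commit; committed c=2)
Final committed: {a=19, b=11, c=2, d=17}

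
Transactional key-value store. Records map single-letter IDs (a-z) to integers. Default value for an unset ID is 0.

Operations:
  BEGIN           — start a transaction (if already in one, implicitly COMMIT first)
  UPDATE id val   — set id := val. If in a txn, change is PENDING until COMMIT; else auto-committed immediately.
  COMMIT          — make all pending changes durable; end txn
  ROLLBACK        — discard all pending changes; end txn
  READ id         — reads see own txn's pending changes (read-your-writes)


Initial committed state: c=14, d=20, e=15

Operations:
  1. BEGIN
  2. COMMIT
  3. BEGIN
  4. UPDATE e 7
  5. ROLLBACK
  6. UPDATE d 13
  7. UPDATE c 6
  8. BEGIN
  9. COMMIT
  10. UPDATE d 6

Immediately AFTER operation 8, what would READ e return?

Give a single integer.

Answer: 15

Derivation:
Initial committed: {c=14, d=20, e=15}
Op 1: BEGIN: in_txn=True, pending={}
Op 2: COMMIT: merged [] into committed; committed now {c=14, d=20, e=15}
Op 3: BEGIN: in_txn=True, pending={}
Op 4: UPDATE e=7 (pending; pending now {e=7})
Op 5: ROLLBACK: discarded pending ['e']; in_txn=False
Op 6: UPDATE d=13 (auto-commit; committed d=13)
Op 7: UPDATE c=6 (auto-commit; committed c=6)
Op 8: BEGIN: in_txn=True, pending={}
After op 8: visible(e) = 15 (pending={}, committed={c=6, d=13, e=15})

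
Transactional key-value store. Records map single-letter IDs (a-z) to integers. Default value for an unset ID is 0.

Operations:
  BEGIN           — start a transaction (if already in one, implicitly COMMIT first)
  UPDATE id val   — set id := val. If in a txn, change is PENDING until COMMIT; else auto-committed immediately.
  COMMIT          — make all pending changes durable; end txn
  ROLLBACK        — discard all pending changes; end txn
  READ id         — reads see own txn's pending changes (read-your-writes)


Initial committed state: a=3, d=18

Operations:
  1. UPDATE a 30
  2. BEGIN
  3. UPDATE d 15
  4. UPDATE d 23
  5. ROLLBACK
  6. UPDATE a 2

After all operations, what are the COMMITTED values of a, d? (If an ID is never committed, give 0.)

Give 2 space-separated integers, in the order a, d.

Initial committed: {a=3, d=18}
Op 1: UPDATE a=30 (auto-commit; committed a=30)
Op 2: BEGIN: in_txn=True, pending={}
Op 3: UPDATE d=15 (pending; pending now {d=15})
Op 4: UPDATE d=23 (pending; pending now {d=23})
Op 5: ROLLBACK: discarded pending ['d']; in_txn=False
Op 6: UPDATE a=2 (auto-commit; committed a=2)
Final committed: {a=2, d=18}

Answer: 2 18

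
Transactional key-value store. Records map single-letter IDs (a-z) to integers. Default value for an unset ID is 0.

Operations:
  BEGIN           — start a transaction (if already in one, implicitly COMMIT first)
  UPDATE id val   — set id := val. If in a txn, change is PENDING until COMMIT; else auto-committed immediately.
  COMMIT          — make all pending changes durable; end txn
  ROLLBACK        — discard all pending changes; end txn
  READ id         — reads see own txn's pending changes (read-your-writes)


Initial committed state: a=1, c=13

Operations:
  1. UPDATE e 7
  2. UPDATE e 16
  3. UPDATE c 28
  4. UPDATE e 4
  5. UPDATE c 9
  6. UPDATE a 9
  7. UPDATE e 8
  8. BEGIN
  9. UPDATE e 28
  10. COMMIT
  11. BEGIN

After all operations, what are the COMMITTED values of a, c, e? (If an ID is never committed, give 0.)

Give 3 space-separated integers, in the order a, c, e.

Answer: 9 9 28

Derivation:
Initial committed: {a=1, c=13}
Op 1: UPDATE e=7 (auto-commit; committed e=7)
Op 2: UPDATE e=16 (auto-commit; committed e=16)
Op 3: UPDATE c=28 (auto-commit; committed c=28)
Op 4: UPDATE e=4 (auto-commit; committed e=4)
Op 5: UPDATE c=9 (auto-commit; committed c=9)
Op 6: UPDATE a=9 (auto-commit; committed a=9)
Op 7: UPDATE e=8 (auto-commit; committed e=8)
Op 8: BEGIN: in_txn=True, pending={}
Op 9: UPDATE e=28 (pending; pending now {e=28})
Op 10: COMMIT: merged ['e'] into committed; committed now {a=9, c=9, e=28}
Op 11: BEGIN: in_txn=True, pending={}
Final committed: {a=9, c=9, e=28}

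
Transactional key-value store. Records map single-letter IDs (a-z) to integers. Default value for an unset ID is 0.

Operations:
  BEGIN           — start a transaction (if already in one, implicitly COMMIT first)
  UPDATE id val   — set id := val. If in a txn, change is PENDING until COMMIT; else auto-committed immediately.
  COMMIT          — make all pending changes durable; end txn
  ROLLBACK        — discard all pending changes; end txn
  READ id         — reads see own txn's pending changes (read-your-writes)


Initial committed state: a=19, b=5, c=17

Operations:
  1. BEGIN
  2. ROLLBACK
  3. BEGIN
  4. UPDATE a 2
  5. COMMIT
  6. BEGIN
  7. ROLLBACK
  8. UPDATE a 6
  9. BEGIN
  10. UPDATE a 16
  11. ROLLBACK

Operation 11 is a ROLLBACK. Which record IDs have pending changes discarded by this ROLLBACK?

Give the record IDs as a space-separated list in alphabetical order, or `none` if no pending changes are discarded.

Answer: a

Derivation:
Initial committed: {a=19, b=5, c=17}
Op 1: BEGIN: in_txn=True, pending={}
Op 2: ROLLBACK: discarded pending []; in_txn=False
Op 3: BEGIN: in_txn=True, pending={}
Op 4: UPDATE a=2 (pending; pending now {a=2})
Op 5: COMMIT: merged ['a'] into committed; committed now {a=2, b=5, c=17}
Op 6: BEGIN: in_txn=True, pending={}
Op 7: ROLLBACK: discarded pending []; in_txn=False
Op 8: UPDATE a=6 (auto-commit; committed a=6)
Op 9: BEGIN: in_txn=True, pending={}
Op 10: UPDATE a=16 (pending; pending now {a=16})
Op 11: ROLLBACK: discarded pending ['a']; in_txn=False
ROLLBACK at op 11 discards: ['a']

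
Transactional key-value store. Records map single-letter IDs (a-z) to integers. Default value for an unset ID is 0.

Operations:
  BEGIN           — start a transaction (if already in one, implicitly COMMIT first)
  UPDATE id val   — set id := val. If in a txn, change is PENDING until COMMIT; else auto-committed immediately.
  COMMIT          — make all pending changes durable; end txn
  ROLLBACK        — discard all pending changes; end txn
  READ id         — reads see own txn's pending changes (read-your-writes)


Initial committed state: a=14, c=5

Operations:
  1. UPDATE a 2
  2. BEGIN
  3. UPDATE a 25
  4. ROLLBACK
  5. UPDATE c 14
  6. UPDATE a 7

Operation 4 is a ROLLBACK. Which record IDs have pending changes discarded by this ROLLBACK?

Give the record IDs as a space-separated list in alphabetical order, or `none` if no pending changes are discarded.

Answer: a

Derivation:
Initial committed: {a=14, c=5}
Op 1: UPDATE a=2 (auto-commit; committed a=2)
Op 2: BEGIN: in_txn=True, pending={}
Op 3: UPDATE a=25 (pending; pending now {a=25})
Op 4: ROLLBACK: discarded pending ['a']; in_txn=False
Op 5: UPDATE c=14 (auto-commit; committed c=14)
Op 6: UPDATE a=7 (auto-commit; committed a=7)
ROLLBACK at op 4 discards: ['a']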